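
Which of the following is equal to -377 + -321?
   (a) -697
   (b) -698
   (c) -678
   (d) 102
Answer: b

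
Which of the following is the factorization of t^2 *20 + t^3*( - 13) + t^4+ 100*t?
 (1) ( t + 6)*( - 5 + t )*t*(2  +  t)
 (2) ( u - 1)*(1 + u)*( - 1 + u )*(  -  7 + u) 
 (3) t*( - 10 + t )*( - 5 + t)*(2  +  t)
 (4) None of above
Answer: 3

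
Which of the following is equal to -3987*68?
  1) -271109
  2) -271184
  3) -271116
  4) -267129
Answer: 3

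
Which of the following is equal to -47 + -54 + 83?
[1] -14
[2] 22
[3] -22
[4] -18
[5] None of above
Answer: 4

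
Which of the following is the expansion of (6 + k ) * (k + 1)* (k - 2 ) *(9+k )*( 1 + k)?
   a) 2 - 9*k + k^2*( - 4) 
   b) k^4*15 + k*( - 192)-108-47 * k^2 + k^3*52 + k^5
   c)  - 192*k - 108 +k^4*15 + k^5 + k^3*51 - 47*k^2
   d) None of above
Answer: c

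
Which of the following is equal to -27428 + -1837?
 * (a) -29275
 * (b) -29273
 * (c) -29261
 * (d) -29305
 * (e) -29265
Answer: e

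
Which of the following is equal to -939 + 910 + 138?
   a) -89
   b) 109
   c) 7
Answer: b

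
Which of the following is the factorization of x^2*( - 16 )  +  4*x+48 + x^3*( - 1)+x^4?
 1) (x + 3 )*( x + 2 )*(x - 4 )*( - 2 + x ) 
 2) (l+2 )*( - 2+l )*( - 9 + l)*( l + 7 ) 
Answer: 1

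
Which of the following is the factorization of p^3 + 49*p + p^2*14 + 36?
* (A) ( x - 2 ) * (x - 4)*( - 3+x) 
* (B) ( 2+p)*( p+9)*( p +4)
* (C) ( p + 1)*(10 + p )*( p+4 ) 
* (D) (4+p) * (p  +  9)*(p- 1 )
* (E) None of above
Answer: E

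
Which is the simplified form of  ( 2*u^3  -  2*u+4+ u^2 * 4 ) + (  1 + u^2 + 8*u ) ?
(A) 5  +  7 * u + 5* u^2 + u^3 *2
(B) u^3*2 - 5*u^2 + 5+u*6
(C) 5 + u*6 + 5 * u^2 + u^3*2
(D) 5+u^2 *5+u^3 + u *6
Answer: C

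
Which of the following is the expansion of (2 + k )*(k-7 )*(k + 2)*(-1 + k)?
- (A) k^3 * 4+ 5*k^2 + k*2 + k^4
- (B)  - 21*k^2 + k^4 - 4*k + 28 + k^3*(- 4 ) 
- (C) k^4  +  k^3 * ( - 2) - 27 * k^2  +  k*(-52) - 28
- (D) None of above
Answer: B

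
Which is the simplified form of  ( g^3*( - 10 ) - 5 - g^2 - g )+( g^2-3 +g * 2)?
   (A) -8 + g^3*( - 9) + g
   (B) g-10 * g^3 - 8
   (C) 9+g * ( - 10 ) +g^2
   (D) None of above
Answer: B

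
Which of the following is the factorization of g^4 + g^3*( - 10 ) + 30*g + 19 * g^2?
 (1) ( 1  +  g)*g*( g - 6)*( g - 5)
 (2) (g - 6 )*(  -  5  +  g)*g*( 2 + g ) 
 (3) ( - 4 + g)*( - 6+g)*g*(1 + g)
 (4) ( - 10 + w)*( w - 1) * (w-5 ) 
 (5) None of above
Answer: 1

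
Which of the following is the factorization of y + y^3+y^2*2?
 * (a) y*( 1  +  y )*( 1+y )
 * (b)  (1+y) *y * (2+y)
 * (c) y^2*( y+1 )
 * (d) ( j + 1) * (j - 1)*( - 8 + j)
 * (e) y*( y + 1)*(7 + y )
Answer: a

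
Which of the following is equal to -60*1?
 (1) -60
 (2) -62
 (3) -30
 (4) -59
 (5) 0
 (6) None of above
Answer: 1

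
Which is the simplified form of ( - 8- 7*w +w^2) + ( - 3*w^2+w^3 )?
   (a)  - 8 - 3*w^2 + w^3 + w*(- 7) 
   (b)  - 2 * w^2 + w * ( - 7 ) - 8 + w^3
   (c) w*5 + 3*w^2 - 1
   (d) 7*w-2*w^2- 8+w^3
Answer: b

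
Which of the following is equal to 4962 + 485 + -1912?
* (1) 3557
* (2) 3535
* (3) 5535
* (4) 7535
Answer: 2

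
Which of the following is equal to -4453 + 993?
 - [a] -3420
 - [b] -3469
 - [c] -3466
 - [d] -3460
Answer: d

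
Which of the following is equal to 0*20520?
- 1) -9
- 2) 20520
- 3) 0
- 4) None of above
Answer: 3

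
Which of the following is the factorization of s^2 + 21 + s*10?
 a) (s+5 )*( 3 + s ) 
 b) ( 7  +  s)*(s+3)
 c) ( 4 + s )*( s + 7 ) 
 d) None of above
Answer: b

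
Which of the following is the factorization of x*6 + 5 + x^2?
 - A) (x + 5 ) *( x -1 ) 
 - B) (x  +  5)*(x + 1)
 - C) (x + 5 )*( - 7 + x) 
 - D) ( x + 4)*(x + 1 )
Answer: B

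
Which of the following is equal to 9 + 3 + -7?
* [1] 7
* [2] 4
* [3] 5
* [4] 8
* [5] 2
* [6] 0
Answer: 3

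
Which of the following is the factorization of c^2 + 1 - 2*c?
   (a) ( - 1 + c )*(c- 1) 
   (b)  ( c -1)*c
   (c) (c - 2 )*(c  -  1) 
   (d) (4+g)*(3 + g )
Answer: a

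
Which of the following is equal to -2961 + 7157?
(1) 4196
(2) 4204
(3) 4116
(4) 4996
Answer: 1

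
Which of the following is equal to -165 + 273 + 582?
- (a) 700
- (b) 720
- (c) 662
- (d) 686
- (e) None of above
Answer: e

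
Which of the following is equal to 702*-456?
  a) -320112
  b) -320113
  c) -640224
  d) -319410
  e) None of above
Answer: a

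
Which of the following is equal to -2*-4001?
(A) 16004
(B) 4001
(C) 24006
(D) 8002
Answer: D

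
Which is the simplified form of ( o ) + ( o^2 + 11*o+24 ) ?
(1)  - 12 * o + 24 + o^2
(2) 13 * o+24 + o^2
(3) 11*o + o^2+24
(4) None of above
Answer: 4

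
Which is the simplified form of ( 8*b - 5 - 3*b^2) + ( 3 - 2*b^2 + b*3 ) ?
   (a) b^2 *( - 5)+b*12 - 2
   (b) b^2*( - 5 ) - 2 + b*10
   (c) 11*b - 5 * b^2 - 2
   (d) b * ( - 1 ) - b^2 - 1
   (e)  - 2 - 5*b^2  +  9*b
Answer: c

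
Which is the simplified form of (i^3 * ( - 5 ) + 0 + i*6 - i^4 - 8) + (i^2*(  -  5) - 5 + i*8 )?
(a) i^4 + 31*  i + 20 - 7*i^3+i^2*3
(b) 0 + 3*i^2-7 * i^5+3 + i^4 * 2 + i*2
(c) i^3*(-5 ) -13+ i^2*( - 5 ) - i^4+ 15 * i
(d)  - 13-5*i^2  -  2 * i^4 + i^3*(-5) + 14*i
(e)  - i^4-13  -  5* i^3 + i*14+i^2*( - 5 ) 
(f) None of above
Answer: e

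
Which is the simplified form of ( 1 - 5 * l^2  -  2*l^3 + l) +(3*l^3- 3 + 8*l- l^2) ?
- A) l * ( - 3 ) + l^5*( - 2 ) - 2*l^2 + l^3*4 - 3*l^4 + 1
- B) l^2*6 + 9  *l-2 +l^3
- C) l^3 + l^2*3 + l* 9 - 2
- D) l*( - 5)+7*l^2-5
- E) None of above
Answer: E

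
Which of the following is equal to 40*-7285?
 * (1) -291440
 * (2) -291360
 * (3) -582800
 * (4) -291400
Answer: 4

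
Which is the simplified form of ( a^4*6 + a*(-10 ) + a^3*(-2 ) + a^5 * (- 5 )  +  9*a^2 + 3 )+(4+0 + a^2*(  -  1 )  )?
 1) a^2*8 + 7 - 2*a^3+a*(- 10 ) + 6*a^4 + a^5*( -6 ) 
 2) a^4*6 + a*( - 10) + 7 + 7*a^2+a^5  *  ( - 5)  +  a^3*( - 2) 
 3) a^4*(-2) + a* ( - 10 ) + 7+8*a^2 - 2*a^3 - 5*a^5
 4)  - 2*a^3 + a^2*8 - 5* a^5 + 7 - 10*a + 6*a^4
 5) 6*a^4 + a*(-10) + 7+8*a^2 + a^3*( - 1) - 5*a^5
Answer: 4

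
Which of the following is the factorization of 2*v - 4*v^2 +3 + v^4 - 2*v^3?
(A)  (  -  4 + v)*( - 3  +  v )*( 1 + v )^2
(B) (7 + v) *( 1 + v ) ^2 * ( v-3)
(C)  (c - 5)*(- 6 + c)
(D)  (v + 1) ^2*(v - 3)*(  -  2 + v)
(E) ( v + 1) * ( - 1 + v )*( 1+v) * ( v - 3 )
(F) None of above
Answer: E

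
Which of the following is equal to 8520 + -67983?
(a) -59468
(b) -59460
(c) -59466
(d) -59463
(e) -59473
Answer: d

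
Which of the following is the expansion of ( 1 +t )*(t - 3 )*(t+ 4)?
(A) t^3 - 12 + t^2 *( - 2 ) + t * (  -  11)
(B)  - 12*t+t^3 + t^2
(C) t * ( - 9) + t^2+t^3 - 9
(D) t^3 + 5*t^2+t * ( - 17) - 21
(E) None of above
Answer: E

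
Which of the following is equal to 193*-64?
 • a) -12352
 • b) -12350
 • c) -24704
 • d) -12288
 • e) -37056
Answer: a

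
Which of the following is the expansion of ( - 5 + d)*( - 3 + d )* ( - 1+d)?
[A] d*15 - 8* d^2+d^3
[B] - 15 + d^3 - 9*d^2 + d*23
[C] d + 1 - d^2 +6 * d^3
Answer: B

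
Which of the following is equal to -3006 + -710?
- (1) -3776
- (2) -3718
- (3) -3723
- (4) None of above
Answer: 4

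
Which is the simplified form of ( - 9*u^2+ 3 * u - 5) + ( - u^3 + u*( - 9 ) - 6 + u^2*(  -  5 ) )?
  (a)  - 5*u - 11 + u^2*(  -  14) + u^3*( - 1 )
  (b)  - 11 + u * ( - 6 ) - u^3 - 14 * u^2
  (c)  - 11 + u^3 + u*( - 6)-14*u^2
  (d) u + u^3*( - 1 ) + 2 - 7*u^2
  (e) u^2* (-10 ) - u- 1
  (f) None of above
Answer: b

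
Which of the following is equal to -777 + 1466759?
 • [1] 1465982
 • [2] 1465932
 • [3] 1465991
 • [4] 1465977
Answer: 1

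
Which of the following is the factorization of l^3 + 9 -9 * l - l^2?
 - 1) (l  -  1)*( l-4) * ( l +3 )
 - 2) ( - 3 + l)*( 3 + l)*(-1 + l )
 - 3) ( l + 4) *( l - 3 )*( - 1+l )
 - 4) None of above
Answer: 2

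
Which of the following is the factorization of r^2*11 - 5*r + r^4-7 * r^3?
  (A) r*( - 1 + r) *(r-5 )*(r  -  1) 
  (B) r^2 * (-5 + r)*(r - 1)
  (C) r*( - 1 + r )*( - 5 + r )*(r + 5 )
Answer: A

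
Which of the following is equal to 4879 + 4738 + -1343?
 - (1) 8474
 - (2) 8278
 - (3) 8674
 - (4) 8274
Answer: 4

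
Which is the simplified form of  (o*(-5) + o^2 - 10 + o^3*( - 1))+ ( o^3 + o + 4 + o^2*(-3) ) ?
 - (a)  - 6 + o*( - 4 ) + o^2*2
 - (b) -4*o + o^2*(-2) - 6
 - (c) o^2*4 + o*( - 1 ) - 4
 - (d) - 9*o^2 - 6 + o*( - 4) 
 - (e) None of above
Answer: b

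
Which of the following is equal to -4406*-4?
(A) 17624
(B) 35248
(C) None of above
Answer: A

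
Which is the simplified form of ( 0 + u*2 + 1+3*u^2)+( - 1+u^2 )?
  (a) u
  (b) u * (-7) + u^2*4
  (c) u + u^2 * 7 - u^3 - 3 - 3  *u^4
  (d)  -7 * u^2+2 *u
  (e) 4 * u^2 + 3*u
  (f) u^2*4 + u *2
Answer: f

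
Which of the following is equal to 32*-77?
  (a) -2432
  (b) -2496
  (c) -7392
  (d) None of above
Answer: d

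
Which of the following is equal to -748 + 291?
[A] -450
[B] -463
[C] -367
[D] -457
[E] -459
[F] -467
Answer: D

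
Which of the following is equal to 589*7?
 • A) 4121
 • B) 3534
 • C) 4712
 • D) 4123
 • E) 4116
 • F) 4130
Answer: D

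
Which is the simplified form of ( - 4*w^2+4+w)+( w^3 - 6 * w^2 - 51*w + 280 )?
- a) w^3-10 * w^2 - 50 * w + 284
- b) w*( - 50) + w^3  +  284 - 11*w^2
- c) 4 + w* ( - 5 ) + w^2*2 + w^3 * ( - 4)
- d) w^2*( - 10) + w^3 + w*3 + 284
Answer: a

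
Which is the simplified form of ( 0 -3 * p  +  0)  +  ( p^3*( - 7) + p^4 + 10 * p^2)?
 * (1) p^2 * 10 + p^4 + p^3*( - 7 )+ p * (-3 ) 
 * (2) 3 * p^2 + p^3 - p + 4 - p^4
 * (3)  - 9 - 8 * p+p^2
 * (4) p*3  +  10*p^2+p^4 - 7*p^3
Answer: 1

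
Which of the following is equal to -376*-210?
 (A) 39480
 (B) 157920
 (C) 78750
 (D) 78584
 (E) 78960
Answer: E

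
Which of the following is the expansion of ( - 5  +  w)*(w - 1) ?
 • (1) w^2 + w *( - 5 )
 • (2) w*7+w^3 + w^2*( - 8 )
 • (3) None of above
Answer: 3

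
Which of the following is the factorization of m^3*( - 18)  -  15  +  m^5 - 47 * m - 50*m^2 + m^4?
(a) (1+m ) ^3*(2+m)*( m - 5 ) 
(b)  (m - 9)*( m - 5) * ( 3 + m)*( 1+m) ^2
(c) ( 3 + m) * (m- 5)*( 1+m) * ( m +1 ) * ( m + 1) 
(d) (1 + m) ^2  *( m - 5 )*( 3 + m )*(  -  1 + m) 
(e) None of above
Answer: c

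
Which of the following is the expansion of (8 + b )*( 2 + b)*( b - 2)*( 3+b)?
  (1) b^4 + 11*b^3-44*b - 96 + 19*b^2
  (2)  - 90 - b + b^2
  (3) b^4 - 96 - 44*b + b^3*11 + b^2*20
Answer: 3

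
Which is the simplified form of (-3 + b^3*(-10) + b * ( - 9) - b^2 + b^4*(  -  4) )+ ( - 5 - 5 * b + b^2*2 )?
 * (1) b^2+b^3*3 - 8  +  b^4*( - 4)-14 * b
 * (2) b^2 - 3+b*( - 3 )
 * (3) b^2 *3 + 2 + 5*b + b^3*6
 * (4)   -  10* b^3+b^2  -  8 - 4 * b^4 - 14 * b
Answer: 4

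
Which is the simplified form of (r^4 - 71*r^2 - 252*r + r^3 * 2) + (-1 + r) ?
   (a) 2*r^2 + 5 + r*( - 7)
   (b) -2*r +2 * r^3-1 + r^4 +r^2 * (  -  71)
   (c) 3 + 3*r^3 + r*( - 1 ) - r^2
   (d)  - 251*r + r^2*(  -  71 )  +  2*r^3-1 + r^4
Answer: d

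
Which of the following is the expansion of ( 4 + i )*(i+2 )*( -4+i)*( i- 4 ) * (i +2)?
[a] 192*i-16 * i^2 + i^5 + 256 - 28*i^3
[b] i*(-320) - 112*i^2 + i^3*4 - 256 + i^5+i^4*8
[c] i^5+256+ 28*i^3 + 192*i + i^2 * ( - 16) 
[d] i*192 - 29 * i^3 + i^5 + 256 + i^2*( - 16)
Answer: a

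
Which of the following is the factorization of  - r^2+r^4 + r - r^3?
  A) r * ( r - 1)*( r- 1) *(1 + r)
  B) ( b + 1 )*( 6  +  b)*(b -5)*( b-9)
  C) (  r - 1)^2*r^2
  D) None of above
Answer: A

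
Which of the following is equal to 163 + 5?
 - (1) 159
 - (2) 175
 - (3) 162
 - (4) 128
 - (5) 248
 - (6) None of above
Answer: 6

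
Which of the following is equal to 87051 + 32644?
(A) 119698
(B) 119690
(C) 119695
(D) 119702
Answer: C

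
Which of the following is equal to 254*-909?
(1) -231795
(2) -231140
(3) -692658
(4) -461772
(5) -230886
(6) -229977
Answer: 5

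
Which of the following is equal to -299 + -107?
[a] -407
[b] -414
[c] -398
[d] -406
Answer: d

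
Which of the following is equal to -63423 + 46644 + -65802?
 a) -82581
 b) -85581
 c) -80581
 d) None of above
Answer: a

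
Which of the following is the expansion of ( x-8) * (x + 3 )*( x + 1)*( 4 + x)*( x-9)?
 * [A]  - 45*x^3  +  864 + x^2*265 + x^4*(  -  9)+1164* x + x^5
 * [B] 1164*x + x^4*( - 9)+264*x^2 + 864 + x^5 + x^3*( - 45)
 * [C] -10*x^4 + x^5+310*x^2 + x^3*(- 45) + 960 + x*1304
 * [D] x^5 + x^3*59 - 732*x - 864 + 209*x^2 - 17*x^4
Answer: A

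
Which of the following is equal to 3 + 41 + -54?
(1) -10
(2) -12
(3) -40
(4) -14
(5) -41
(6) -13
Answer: 1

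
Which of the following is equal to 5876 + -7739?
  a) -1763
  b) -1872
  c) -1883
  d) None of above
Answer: d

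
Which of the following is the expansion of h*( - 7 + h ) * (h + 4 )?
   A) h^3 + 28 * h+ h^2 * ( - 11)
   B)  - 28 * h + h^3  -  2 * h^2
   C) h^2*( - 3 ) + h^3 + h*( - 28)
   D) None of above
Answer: C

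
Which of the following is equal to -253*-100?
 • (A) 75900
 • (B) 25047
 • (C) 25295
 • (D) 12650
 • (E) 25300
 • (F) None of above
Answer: E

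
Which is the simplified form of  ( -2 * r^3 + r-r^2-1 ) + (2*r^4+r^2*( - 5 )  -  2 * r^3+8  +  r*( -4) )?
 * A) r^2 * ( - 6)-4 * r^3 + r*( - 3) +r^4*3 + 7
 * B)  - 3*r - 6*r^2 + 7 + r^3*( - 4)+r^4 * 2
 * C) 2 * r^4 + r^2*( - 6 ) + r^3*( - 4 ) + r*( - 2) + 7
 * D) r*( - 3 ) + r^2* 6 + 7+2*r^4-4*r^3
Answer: B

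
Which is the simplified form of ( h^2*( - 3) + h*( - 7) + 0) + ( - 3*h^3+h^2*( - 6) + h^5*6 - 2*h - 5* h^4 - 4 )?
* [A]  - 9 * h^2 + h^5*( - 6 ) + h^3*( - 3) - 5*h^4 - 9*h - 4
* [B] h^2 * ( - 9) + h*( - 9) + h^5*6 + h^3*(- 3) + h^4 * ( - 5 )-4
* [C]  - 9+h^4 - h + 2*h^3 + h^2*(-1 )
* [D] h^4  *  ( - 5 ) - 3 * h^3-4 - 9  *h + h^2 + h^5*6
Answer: B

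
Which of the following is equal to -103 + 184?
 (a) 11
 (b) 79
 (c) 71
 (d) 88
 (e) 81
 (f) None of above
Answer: e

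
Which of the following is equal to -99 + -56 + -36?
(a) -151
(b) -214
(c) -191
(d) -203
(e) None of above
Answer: c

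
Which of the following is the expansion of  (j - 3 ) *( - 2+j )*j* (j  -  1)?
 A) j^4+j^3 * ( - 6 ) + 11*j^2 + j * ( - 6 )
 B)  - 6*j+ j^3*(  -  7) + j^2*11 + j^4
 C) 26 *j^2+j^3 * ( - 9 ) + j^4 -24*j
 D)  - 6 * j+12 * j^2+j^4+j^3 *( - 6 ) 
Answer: A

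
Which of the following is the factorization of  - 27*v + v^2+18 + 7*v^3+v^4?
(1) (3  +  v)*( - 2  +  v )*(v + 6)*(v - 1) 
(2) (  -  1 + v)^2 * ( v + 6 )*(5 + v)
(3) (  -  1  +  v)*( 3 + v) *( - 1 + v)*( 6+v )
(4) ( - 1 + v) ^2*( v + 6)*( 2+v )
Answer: 3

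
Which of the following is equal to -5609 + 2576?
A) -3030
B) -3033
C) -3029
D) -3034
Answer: B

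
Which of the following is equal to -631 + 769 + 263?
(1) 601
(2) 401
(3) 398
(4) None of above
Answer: 2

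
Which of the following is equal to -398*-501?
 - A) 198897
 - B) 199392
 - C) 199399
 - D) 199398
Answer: D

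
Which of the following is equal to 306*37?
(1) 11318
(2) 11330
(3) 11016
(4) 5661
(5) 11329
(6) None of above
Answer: 6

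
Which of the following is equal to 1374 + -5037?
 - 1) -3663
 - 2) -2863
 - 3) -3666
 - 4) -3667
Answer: 1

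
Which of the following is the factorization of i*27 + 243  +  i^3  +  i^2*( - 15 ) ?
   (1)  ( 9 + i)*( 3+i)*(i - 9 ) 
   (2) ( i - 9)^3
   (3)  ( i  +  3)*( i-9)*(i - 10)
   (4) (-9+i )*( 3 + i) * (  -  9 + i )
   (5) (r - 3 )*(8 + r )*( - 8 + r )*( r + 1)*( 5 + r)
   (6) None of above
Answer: 4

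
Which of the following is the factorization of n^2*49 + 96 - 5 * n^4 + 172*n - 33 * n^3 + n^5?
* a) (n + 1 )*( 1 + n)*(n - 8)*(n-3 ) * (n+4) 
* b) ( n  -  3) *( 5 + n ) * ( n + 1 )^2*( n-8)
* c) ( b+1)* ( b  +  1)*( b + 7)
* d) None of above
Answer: a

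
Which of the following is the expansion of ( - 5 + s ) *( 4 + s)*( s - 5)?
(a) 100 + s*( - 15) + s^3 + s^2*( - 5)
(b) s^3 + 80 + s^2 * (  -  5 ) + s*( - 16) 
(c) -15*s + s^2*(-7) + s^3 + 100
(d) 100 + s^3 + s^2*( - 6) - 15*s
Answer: d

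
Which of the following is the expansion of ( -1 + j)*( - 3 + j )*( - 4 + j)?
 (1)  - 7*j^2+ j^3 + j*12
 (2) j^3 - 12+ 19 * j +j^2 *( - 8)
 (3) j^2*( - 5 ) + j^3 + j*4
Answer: 2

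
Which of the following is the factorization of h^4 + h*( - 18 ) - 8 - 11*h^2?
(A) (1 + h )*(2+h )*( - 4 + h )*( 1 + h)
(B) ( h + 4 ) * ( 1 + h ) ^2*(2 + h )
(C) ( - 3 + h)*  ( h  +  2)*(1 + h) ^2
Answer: A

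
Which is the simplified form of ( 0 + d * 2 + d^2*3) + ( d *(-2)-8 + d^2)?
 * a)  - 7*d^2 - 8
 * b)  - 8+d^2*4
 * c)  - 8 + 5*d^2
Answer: b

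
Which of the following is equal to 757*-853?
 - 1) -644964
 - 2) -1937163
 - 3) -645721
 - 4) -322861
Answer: 3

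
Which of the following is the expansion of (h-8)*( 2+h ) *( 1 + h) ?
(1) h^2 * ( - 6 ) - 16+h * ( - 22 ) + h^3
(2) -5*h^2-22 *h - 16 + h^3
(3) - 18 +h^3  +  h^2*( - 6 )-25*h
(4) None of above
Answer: 2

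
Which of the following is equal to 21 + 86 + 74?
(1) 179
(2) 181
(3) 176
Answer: 2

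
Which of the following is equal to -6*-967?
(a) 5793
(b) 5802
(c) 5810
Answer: b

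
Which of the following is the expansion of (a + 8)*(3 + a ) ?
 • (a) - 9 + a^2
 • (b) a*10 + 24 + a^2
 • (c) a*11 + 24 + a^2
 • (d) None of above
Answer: c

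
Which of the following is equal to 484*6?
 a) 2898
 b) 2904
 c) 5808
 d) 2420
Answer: b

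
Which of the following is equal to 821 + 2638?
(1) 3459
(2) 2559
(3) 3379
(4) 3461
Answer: 1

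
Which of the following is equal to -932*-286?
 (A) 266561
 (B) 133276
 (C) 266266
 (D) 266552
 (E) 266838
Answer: D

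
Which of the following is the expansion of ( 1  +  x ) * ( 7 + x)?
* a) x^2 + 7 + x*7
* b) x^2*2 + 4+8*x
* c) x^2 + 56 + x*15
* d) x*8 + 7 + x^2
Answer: d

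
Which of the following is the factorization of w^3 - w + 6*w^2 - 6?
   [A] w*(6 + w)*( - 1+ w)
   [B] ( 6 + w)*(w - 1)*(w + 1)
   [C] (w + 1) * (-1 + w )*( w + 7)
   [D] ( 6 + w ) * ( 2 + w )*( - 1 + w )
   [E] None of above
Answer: B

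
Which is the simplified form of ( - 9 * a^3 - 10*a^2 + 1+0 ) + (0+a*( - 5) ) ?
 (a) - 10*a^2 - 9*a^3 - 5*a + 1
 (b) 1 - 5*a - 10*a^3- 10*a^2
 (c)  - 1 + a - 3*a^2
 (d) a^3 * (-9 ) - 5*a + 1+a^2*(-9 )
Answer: a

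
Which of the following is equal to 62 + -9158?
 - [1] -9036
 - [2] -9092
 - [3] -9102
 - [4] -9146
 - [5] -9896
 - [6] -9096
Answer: 6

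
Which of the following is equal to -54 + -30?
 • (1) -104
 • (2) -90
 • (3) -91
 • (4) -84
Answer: 4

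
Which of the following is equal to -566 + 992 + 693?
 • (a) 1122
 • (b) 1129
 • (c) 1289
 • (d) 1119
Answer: d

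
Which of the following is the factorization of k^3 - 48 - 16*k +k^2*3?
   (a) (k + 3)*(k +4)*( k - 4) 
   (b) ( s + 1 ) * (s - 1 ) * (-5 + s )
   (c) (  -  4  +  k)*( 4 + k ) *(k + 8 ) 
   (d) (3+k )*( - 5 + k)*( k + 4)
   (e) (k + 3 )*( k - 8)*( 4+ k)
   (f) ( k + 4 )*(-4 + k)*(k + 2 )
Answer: a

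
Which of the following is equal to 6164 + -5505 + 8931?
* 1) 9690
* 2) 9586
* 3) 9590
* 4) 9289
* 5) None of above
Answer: 3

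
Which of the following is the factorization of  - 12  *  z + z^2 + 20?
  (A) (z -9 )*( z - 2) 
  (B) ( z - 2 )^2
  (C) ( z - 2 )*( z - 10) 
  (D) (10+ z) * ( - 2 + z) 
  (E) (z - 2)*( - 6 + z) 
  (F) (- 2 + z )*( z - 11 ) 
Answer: C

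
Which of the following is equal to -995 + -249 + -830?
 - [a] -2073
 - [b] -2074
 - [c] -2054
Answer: b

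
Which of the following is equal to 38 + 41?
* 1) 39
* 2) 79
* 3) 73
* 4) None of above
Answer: 2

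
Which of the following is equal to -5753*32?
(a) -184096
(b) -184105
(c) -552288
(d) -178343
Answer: a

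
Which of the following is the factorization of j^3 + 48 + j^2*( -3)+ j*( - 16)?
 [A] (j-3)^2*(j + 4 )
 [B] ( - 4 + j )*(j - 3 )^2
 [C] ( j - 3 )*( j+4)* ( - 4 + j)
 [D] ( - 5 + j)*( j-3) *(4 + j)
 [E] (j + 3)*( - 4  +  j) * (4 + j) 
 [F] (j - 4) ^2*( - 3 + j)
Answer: C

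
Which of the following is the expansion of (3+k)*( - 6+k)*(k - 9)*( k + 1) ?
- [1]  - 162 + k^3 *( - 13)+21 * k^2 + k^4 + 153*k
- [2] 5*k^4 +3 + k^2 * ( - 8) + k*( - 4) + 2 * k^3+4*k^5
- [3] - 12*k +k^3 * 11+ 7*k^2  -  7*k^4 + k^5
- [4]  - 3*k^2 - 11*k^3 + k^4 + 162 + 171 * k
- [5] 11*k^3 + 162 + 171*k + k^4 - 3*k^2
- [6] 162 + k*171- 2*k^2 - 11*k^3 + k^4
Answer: 4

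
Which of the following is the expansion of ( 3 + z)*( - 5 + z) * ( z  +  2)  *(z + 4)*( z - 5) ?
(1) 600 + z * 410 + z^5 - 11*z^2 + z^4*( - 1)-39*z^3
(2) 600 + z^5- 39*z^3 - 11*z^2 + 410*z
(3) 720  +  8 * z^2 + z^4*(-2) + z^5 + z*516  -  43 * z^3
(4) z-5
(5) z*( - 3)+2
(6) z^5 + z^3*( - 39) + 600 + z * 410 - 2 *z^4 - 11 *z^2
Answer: 1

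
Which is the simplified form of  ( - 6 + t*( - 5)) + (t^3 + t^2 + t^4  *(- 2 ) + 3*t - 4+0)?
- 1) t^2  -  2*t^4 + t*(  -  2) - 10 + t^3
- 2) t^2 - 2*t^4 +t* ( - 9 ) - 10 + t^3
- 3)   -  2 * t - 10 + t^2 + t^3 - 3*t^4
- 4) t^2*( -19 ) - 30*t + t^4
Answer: 1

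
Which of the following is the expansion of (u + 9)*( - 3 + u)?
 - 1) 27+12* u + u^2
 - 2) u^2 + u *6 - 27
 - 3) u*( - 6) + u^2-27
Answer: 2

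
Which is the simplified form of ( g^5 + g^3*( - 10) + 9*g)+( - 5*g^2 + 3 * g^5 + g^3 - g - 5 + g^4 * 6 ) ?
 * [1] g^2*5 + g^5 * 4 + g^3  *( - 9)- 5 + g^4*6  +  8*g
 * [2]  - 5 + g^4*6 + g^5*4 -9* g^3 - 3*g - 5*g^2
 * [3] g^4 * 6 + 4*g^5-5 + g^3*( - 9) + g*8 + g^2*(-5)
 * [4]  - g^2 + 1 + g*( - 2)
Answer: 3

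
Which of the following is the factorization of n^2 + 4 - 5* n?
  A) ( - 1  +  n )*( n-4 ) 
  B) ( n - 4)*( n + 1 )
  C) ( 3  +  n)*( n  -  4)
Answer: A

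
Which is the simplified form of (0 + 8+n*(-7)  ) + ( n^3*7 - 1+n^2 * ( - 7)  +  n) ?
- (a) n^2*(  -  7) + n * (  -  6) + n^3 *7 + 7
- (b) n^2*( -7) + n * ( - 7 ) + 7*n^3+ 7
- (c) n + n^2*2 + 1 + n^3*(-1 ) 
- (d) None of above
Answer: a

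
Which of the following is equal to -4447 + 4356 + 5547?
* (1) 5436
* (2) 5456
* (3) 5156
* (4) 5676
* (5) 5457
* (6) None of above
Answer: 2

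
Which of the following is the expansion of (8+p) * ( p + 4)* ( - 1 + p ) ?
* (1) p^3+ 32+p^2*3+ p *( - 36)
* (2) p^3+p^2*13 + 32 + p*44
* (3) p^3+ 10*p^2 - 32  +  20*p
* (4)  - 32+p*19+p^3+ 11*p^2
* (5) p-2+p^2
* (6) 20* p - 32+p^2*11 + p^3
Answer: 6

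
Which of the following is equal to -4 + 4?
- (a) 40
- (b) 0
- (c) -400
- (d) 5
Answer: b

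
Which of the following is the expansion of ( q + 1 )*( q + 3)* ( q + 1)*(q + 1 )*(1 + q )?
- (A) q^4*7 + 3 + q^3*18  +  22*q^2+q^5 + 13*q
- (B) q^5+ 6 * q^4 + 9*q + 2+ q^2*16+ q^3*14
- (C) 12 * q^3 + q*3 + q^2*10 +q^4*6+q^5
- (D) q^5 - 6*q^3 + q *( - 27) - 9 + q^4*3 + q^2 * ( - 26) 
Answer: A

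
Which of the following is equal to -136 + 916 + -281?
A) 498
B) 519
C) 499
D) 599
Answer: C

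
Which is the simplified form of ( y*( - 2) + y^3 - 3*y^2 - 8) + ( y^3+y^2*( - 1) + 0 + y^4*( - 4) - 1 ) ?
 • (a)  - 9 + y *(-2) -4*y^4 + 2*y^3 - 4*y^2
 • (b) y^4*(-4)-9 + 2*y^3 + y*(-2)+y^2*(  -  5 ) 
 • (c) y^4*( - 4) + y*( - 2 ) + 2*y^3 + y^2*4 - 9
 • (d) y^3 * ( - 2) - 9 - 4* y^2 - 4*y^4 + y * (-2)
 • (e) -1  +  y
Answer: a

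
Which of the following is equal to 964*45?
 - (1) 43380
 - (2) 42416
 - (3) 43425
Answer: 1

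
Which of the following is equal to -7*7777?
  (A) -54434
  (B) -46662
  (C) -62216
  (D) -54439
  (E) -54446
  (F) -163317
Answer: D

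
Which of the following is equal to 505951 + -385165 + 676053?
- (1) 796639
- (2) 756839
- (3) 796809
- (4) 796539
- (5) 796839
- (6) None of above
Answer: 5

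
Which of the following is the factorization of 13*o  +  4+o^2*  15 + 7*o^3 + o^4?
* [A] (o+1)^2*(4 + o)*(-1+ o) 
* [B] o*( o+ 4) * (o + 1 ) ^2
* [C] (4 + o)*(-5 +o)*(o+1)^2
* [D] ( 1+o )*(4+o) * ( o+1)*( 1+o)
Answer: D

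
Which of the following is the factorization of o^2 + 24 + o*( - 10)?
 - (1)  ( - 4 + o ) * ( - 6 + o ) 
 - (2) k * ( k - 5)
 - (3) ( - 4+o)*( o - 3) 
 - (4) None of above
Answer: 1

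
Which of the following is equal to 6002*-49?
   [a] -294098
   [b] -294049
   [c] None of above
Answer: a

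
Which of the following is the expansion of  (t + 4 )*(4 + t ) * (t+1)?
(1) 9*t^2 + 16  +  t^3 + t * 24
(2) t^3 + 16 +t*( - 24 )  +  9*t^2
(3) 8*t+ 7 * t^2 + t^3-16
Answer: 1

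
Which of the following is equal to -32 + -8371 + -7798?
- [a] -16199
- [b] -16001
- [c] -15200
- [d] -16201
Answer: d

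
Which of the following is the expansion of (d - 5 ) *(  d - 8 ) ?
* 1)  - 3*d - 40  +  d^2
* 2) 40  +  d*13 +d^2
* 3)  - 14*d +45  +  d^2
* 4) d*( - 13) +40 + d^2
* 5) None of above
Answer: 4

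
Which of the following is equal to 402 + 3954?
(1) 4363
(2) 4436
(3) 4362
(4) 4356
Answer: 4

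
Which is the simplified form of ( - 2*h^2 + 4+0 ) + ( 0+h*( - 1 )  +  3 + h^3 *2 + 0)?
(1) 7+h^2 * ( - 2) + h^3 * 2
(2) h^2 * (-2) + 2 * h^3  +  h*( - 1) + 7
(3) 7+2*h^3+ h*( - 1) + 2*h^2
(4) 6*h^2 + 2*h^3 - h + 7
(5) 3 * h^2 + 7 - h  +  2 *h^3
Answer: 2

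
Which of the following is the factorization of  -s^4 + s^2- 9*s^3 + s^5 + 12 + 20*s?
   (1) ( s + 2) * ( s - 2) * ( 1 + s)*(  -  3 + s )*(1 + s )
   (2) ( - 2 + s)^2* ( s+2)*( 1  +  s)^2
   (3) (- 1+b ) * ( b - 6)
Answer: 1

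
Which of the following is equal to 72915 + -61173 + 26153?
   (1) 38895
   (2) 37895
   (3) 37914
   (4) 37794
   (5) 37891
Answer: 2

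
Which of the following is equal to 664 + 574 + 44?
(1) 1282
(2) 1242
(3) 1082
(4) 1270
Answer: 1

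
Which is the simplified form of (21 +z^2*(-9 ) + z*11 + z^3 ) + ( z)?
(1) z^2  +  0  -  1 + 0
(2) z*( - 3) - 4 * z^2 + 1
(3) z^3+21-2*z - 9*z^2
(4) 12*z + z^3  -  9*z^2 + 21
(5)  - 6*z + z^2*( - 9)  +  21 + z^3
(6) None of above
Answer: 4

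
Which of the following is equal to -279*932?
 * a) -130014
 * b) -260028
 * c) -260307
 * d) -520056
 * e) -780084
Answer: b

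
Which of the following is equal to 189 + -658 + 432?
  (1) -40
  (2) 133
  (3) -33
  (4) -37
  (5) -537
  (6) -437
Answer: 4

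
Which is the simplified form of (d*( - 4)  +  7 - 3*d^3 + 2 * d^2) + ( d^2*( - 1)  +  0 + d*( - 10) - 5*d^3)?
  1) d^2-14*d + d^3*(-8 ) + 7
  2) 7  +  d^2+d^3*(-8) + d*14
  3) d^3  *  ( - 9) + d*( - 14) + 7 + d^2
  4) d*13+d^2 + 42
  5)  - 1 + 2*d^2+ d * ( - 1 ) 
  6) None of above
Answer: 1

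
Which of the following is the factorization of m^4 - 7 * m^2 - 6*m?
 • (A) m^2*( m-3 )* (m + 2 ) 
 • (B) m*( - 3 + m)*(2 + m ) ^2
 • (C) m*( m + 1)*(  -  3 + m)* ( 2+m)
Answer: C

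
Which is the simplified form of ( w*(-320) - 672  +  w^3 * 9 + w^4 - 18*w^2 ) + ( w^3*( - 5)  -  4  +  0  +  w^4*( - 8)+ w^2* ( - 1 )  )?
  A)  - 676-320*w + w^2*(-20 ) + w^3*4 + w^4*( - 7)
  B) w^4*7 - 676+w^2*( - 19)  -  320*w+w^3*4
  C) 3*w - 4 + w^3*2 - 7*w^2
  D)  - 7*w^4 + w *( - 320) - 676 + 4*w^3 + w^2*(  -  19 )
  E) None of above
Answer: D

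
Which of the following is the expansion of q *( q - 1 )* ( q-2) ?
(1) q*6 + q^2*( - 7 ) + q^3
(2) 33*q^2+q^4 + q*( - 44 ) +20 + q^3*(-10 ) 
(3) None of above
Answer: 3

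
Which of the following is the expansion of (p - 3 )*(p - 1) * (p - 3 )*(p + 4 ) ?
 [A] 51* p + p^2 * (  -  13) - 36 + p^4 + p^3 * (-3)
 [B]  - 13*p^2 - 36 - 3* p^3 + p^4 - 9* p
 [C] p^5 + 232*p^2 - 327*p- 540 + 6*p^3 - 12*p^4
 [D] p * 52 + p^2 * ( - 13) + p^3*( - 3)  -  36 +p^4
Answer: A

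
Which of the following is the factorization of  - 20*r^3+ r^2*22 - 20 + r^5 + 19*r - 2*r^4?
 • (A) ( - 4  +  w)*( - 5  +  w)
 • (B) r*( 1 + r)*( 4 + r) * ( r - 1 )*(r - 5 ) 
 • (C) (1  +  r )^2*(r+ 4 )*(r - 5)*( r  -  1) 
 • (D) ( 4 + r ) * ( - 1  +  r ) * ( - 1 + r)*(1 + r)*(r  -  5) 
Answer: D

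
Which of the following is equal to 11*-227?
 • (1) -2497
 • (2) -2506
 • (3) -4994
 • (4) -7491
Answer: 1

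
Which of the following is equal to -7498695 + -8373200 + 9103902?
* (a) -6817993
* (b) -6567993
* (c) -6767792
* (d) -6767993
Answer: d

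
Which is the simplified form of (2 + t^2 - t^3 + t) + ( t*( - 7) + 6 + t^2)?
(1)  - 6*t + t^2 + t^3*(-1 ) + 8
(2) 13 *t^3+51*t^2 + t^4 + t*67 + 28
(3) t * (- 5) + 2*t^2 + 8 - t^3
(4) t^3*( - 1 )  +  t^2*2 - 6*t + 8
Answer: 4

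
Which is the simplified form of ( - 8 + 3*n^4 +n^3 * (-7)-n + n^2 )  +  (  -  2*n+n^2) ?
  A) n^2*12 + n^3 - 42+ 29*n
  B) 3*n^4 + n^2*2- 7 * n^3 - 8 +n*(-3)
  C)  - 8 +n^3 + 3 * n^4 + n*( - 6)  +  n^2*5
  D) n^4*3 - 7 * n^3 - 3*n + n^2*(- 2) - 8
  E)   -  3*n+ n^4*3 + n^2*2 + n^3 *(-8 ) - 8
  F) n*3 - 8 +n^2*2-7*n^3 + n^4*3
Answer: B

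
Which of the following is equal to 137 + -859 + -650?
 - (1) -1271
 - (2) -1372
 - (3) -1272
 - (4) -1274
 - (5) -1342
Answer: 2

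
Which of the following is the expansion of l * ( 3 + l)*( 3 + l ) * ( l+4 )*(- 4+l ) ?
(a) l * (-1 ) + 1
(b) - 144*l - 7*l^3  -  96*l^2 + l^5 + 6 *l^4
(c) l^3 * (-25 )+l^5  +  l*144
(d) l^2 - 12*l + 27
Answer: b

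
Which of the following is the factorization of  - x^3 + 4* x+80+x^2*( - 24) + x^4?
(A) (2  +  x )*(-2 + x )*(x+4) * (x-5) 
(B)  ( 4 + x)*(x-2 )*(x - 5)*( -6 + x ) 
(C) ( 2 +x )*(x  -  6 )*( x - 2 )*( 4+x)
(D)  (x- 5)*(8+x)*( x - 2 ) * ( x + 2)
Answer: A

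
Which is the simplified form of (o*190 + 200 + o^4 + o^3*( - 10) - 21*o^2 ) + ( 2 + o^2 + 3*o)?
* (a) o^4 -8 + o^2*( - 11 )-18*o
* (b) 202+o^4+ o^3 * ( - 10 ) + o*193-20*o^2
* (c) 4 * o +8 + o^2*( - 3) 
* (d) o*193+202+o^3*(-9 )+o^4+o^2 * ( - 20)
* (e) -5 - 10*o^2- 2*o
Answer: b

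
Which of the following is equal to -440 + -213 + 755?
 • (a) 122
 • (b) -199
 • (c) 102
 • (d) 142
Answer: c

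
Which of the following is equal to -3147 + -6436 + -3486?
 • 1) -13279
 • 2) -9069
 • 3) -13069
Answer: 3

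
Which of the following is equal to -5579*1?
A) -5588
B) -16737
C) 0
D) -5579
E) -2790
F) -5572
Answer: D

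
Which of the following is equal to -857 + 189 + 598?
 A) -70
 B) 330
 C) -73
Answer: A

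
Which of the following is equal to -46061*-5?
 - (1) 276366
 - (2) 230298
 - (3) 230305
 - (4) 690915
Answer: 3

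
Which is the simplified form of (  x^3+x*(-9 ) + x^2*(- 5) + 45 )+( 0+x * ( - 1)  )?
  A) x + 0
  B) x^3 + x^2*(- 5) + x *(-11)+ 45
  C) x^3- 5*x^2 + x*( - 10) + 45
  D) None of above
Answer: C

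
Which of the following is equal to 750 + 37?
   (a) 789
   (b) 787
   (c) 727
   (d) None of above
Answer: b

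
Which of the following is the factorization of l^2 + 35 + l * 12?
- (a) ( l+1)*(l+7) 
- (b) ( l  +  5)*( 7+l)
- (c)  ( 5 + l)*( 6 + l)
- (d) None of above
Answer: b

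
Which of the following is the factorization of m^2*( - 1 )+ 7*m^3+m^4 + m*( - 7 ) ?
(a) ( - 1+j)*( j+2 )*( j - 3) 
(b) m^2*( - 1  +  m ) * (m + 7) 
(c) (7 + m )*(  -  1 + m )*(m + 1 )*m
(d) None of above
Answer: c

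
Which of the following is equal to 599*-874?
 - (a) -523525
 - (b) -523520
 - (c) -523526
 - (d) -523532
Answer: c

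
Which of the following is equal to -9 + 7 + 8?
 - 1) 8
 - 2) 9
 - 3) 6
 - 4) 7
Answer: 3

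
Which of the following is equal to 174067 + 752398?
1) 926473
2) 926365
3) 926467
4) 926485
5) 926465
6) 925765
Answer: 5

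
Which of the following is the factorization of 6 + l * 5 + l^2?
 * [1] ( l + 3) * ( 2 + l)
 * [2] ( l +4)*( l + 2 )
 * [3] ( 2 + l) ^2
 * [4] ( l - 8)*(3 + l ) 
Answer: 1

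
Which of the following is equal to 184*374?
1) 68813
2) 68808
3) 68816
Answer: 3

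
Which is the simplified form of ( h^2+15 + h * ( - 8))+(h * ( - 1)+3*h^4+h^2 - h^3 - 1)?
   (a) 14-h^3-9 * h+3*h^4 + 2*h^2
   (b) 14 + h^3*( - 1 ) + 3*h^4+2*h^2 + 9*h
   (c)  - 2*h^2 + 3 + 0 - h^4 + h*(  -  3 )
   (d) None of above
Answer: a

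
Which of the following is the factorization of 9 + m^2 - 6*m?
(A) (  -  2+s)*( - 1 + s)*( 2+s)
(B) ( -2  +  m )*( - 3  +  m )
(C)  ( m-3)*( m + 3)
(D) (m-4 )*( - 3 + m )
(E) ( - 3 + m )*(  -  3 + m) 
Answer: E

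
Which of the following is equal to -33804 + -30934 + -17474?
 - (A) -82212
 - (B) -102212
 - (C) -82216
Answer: A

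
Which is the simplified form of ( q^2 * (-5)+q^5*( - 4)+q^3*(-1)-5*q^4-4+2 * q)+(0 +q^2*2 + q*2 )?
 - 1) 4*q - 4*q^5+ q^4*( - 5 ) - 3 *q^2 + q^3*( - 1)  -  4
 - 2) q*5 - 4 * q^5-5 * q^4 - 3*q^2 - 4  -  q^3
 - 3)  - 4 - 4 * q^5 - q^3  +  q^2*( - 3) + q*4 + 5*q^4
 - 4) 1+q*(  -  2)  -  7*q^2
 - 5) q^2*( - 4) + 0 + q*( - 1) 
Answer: 1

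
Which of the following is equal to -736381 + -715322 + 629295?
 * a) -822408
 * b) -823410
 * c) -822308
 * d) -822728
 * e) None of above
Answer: a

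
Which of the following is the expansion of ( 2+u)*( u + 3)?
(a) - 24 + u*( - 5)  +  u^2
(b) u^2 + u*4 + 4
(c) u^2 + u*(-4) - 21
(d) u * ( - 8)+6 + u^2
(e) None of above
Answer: e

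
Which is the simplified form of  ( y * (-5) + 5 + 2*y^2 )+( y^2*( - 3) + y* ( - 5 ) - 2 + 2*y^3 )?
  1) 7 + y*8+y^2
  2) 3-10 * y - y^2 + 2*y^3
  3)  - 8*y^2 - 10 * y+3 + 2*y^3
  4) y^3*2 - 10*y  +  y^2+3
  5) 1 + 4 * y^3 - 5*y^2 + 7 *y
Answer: 2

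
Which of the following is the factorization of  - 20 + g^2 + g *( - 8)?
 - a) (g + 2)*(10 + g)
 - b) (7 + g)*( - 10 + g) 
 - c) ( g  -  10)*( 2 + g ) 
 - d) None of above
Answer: c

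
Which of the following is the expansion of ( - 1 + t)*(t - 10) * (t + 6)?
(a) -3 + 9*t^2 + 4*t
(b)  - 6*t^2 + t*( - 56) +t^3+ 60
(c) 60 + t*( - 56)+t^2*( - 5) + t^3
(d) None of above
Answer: c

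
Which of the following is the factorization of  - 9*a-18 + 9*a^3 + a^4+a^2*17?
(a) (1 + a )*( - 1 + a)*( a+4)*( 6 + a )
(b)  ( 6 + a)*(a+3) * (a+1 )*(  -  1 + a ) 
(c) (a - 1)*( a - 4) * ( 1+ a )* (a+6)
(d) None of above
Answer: b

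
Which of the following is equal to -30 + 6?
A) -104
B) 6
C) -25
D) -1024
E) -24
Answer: E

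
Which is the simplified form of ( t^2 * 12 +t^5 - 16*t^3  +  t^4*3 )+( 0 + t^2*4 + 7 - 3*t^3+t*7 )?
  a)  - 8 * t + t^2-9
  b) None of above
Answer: b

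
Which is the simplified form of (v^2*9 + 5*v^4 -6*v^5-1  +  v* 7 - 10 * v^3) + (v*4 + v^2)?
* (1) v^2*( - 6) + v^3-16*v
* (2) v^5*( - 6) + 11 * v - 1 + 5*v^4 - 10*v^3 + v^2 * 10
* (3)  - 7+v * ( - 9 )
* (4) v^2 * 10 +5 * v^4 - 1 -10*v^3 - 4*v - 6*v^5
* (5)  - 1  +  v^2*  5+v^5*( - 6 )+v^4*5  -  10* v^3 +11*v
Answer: 2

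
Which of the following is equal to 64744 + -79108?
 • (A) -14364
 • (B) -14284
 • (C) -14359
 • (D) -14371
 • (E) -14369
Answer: A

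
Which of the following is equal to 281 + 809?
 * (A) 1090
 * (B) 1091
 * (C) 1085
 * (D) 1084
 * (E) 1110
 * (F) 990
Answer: A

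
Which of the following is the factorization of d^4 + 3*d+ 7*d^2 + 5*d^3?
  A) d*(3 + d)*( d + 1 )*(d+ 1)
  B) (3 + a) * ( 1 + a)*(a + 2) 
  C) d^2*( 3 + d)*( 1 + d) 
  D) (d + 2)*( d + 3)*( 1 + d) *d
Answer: A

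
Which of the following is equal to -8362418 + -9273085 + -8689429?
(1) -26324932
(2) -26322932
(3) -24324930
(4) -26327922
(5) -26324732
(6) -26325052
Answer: 1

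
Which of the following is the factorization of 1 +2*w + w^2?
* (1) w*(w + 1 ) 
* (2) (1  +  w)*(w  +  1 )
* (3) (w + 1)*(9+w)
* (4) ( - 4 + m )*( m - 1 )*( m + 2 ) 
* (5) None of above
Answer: 2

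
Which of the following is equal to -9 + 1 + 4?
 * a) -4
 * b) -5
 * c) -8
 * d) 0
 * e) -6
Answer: a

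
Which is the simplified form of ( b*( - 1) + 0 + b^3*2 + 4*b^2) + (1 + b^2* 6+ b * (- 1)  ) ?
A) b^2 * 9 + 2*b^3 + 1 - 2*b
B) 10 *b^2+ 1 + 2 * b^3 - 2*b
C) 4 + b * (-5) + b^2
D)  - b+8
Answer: B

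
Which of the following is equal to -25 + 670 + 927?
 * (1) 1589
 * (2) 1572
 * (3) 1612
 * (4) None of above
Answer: 2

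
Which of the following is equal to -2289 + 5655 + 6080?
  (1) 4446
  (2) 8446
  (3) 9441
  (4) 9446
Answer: 4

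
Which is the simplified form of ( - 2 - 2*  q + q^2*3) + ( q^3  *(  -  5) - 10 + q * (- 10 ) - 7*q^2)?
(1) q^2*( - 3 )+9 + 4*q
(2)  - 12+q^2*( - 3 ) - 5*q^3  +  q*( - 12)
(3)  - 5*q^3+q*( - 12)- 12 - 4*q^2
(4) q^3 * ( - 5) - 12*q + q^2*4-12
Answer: 3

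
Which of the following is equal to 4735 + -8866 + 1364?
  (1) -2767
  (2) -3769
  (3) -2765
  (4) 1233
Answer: 1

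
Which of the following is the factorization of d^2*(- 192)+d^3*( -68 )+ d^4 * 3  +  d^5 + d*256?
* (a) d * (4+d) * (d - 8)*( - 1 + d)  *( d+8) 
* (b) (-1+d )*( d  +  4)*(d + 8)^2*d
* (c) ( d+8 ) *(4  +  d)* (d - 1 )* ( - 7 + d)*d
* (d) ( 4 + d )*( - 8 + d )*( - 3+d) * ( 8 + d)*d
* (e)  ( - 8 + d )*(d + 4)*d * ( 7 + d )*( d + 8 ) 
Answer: a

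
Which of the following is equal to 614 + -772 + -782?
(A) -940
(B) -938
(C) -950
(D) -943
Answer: A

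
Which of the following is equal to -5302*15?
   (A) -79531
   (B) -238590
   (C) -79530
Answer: C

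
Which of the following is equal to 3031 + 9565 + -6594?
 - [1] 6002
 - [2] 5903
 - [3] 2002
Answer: 1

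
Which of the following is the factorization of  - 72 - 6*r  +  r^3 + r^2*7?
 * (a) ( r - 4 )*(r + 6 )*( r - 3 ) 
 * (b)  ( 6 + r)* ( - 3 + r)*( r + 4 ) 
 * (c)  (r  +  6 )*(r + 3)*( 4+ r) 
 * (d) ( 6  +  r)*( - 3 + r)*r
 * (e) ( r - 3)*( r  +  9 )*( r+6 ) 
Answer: b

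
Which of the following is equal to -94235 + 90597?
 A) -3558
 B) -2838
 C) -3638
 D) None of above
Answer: C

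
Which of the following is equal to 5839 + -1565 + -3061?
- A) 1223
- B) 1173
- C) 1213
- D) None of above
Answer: C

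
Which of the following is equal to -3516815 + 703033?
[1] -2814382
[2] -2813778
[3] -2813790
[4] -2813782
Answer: 4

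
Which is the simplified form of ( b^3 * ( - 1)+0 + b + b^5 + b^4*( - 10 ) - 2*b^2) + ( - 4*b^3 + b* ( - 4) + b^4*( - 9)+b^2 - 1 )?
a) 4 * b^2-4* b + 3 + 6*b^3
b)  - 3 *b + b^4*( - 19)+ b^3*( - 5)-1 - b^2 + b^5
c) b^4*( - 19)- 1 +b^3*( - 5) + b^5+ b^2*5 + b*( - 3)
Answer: b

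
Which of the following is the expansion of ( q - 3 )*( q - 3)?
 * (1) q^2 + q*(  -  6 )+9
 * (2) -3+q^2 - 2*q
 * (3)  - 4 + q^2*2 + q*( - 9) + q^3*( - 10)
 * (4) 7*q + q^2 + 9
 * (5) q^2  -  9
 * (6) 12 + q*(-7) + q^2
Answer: 1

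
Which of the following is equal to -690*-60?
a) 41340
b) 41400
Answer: b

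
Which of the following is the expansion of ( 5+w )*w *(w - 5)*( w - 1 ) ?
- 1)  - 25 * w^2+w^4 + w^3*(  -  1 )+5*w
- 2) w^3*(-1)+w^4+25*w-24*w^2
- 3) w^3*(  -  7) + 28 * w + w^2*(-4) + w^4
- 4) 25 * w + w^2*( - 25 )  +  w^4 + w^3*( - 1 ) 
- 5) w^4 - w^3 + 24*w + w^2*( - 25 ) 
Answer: 4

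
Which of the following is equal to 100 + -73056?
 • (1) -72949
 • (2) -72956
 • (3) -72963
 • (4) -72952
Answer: 2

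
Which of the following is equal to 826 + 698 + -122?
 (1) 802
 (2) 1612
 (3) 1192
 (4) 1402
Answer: 4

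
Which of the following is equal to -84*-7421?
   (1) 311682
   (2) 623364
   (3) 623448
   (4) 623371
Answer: 2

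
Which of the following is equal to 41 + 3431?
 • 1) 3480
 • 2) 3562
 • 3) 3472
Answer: 3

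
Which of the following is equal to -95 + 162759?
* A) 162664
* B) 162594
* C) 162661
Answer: A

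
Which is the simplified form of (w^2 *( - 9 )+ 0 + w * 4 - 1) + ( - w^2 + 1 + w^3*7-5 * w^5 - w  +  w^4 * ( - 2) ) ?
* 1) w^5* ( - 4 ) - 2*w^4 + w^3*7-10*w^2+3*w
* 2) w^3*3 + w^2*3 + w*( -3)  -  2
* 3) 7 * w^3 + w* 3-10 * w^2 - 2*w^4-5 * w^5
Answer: 3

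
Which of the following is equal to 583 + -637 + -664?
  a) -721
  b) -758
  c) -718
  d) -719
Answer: c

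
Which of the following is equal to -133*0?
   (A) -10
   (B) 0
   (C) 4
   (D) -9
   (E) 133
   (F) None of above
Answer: B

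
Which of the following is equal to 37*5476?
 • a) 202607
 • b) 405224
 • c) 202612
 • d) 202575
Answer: c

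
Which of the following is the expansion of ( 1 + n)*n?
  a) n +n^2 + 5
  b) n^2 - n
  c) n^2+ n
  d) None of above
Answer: c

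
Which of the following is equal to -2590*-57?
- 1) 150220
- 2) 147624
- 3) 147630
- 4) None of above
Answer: 3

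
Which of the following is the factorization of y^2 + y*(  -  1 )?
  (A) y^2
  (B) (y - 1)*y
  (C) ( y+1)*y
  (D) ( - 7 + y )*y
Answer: B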